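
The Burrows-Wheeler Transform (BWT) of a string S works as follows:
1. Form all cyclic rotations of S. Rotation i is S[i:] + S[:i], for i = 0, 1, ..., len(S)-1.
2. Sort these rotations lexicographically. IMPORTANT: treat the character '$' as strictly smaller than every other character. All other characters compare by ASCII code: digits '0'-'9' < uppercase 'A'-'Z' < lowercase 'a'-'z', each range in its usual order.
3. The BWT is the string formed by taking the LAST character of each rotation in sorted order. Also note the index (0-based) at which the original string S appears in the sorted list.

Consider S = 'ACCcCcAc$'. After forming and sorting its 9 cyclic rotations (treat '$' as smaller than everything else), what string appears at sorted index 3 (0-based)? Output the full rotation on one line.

All 9 rotations (rotation i = S[i:]+S[:i]):
  rot[0] = ACCcCcAc$
  rot[1] = CCcCcAc$A
  rot[2] = CcCcAc$AC
  rot[3] = cCcAc$ACC
  rot[4] = CcAc$ACCc
  rot[5] = cAc$ACCcC
  rot[6] = Ac$ACCcCc
  rot[7] = c$ACCcCcA
  rot[8] = $ACCcCcAc
Sorted (with $ < everything):
  sorted[0] = $ACCcCcAc
  sorted[1] = ACCcCcAc$
  sorted[2] = Ac$ACCcCc
  sorted[3] = CCcCcAc$A
  sorted[4] = CcAc$ACCc
  sorted[5] = CcCcAc$AC
  sorted[6] = c$ACCcCcA
  sorted[7] = cAc$ACCcC
  sorted[8] = cCcAc$ACC
sorted[3] = CCcCcAc$A

Answer: CCcCcAc$A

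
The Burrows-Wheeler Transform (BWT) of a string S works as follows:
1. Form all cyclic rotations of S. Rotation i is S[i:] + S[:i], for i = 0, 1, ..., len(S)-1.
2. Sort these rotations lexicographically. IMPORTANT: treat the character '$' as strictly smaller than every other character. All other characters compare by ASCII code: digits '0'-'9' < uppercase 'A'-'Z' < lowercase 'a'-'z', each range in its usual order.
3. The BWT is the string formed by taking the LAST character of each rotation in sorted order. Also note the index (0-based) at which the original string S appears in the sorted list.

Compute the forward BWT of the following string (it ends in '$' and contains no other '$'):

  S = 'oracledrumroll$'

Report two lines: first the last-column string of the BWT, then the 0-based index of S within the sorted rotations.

All 15 rotations (rotation i = S[i:]+S[:i]):
  rot[0] = oracledrumroll$
  rot[1] = racledrumroll$o
  rot[2] = acledrumroll$or
  rot[3] = cledrumroll$ora
  rot[4] = ledrumroll$orac
  rot[5] = edrumroll$oracl
  rot[6] = drumroll$oracle
  rot[7] = rumroll$oracled
  rot[8] = umroll$oracledr
  rot[9] = mroll$oracledru
  rot[10] = roll$oracledrum
  rot[11] = oll$oracledrumr
  rot[12] = ll$oracledrumro
  rot[13] = l$oracledrumrol
  rot[14] = $oracledrumroll
Sorted (with $ < everything):
  sorted[0] = $oracledrumroll  (last char: 'l')
  sorted[1] = acledrumroll$or  (last char: 'r')
  sorted[2] = cledrumroll$ora  (last char: 'a')
  sorted[3] = drumroll$oracle  (last char: 'e')
  sorted[4] = edrumroll$oracl  (last char: 'l')
  sorted[5] = l$oracledrumrol  (last char: 'l')
  sorted[6] = ledrumroll$orac  (last char: 'c')
  sorted[7] = ll$oracledrumro  (last char: 'o')
  sorted[8] = mroll$oracledru  (last char: 'u')
  sorted[9] = oll$oracledrumr  (last char: 'r')
  sorted[10] = oracledrumroll$  (last char: '$')
  sorted[11] = racledrumroll$o  (last char: 'o')
  sorted[12] = roll$oracledrum  (last char: 'm')
  sorted[13] = rumroll$oracled  (last char: 'd')
  sorted[14] = umroll$oracledr  (last char: 'r')
Last column: lraellcour$omdr
Original string S is at sorted index 10

Answer: lraellcour$omdr
10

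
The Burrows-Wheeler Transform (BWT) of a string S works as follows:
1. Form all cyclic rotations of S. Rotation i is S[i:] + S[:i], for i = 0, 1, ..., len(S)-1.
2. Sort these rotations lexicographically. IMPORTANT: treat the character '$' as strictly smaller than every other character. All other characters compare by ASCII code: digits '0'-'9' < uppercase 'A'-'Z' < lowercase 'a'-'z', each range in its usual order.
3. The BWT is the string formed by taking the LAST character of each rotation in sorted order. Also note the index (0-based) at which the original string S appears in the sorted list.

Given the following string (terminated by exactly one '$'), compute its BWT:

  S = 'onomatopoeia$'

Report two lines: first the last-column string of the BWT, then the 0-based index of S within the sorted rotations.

Answer: aimoeoopn$toa
9

Derivation:
All 13 rotations (rotation i = S[i:]+S[:i]):
  rot[0] = onomatopoeia$
  rot[1] = nomatopoeia$o
  rot[2] = omatopoeia$on
  rot[3] = matopoeia$ono
  rot[4] = atopoeia$onom
  rot[5] = topoeia$onoma
  rot[6] = opoeia$onomat
  rot[7] = poeia$onomato
  rot[8] = oeia$onomatop
  rot[9] = eia$onomatopo
  rot[10] = ia$onomatopoe
  rot[11] = a$onomatopoei
  rot[12] = $onomatopoeia
Sorted (with $ < everything):
  sorted[0] = $onomatopoeia  (last char: 'a')
  sorted[1] = a$onomatopoei  (last char: 'i')
  sorted[2] = atopoeia$onom  (last char: 'm')
  sorted[3] = eia$onomatopo  (last char: 'o')
  sorted[4] = ia$onomatopoe  (last char: 'e')
  sorted[5] = matopoeia$ono  (last char: 'o')
  sorted[6] = nomatopoeia$o  (last char: 'o')
  sorted[7] = oeia$onomatop  (last char: 'p')
  sorted[8] = omatopoeia$on  (last char: 'n')
  sorted[9] = onomatopoeia$  (last char: '$')
  sorted[10] = opoeia$onomat  (last char: 't')
  sorted[11] = poeia$onomato  (last char: 'o')
  sorted[12] = topoeia$onoma  (last char: 'a')
Last column: aimoeoopn$toa
Original string S is at sorted index 9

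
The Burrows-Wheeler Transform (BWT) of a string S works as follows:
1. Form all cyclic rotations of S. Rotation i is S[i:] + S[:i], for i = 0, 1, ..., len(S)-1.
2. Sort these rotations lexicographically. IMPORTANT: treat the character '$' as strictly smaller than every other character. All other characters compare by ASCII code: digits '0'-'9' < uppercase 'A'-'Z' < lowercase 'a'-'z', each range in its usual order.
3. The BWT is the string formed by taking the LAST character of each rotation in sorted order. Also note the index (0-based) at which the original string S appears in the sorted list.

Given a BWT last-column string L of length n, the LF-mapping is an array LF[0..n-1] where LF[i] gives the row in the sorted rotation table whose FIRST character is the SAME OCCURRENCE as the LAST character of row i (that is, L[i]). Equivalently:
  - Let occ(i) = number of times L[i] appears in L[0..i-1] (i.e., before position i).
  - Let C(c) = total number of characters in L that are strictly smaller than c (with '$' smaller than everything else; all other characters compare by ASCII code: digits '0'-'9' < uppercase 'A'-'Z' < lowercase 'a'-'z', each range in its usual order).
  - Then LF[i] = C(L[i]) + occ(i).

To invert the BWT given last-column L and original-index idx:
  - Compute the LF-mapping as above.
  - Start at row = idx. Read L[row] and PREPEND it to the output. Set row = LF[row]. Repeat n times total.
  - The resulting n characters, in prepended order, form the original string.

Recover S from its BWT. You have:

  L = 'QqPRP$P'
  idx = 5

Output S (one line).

LF mapping: 4 6 1 5 2 0 3
Walk LF starting at row 5, prepending L[row]:
  step 1: row=5, L[5]='$', prepend. Next row=LF[5]=0
  step 2: row=0, L[0]='Q', prepend. Next row=LF[0]=4
  step 3: row=4, L[4]='P', prepend. Next row=LF[4]=2
  step 4: row=2, L[2]='P', prepend. Next row=LF[2]=1
  step 5: row=1, L[1]='q', prepend. Next row=LF[1]=6
  step 6: row=6, L[6]='P', prepend. Next row=LF[6]=3
  step 7: row=3, L[3]='R', prepend. Next row=LF[3]=5
Reversed output: RPqPPQ$

Answer: RPqPPQ$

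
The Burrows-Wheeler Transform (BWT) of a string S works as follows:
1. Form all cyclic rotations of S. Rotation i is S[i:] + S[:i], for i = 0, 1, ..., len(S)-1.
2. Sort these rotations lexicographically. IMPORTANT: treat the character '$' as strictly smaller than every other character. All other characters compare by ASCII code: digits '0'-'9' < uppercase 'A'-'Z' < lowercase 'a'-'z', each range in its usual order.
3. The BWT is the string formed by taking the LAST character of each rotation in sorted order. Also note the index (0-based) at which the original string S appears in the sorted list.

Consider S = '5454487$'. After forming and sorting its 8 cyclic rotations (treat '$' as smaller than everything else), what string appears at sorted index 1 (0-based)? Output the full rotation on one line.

Answer: 4487$545

Derivation:
All 8 rotations (rotation i = S[i:]+S[:i]):
  rot[0] = 5454487$
  rot[1] = 454487$5
  rot[2] = 54487$54
  rot[3] = 4487$545
  rot[4] = 487$5454
  rot[5] = 87$54544
  rot[6] = 7$545448
  rot[7] = $5454487
Sorted (with $ < everything):
  sorted[0] = $5454487
  sorted[1] = 4487$545
  sorted[2] = 454487$5
  sorted[3] = 487$5454
  sorted[4] = 54487$54
  sorted[5] = 5454487$
  sorted[6] = 7$545448
  sorted[7] = 87$54544
sorted[1] = 4487$545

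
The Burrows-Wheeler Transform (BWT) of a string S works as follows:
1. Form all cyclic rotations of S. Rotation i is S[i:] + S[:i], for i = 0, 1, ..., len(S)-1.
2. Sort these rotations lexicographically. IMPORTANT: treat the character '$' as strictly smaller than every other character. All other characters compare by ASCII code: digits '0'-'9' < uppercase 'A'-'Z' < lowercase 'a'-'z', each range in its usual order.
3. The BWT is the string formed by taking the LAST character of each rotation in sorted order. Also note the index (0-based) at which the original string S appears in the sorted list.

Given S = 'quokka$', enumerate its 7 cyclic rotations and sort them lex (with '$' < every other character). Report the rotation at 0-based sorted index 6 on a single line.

Answer: uokka$q

Derivation:
All 7 rotations (rotation i = S[i:]+S[:i]):
  rot[0] = quokka$
  rot[1] = uokka$q
  rot[2] = okka$qu
  rot[3] = kka$quo
  rot[4] = ka$quok
  rot[5] = a$quokk
  rot[6] = $quokka
Sorted (with $ < everything):
  sorted[0] = $quokka
  sorted[1] = a$quokk
  sorted[2] = ka$quok
  sorted[3] = kka$quo
  sorted[4] = okka$qu
  sorted[5] = quokka$
  sorted[6] = uokka$q
sorted[6] = uokka$q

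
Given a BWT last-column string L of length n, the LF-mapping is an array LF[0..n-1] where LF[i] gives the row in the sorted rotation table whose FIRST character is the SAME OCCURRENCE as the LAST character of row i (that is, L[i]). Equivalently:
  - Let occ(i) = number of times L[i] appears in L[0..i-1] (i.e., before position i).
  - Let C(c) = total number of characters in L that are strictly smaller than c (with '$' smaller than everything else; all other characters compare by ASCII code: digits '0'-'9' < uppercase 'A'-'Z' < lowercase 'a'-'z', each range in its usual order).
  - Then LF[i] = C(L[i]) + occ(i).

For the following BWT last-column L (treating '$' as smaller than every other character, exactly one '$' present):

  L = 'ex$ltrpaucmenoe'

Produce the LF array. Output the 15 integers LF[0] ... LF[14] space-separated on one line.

Answer: 3 14 0 6 12 11 10 1 13 2 7 4 8 9 5

Derivation:
Char counts: '$':1, 'a':1, 'c':1, 'e':3, 'l':1, 'm':1, 'n':1, 'o':1, 'p':1, 'r':1, 't':1, 'u':1, 'x':1
C (first-col start): C('$')=0, C('a')=1, C('c')=2, C('e')=3, C('l')=6, C('m')=7, C('n')=8, C('o')=9, C('p')=10, C('r')=11, C('t')=12, C('u')=13, C('x')=14
L[0]='e': occ=0, LF[0]=C('e')+0=3+0=3
L[1]='x': occ=0, LF[1]=C('x')+0=14+0=14
L[2]='$': occ=0, LF[2]=C('$')+0=0+0=0
L[3]='l': occ=0, LF[3]=C('l')+0=6+0=6
L[4]='t': occ=0, LF[4]=C('t')+0=12+0=12
L[5]='r': occ=0, LF[5]=C('r')+0=11+0=11
L[6]='p': occ=0, LF[6]=C('p')+0=10+0=10
L[7]='a': occ=0, LF[7]=C('a')+0=1+0=1
L[8]='u': occ=0, LF[8]=C('u')+0=13+0=13
L[9]='c': occ=0, LF[9]=C('c')+0=2+0=2
L[10]='m': occ=0, LF[10]=C('m')+0=7+0=7
L[11]='e': occ=1, LF[11]=C('e')+1=3+1=4
L[12]='n': occ=0, LF[12]=C('n')+0=8+0=8
L[13]='o': occ=0, LF[13]=C('o')+0=9+0=9
L[14]='e': occ=2, LF[14]=C('e')+2=3+2=5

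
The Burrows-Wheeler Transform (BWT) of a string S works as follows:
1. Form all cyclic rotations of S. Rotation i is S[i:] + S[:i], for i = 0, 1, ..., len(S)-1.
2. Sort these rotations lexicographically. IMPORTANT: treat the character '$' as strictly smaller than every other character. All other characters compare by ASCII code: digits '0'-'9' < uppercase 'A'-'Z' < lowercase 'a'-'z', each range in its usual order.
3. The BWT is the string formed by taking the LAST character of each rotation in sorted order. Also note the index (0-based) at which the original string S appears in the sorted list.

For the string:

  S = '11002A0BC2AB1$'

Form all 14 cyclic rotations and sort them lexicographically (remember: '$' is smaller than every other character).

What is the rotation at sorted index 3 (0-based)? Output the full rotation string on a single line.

All 14 rotations (rotation i = S[i:]+S[:i]):
  rot[0] = 11002A0BC2AB1$
  rot[1] = 1002A0BC2AB1$1
  rot[2] = 002A0BC2AB1$11
  rot[3] = 02A0BC2AB1$110
  rot[4] = 2A0BC2AB1$1100
  rot[5] = A0BC2AB1$11002
  rot[6] = 0BC2AB1$11002A
  rot[7] = BC2AB1$11002A0
  rot[8] = C2AB1$11002A0B
  rot[9] = 2AB1$11002A0BC
  rot[10] = AB1$11002A0BC2
  rot[11] = B1$11002A0BC2A
  rot[12] = 1$11002A0BC2AB
  rot[13] = $11002A0BC2AB1
Sorted (with $ < everything):
  sorted[0] = $11002A0BC2AB1
  sorted[1] = 002A0BC2AB1$11
  sorted[2] = 02A0BC2AB1$110
  sorted[3] = 0BC2AB1$11002A
  sorted[4] = 1$11002A0BC2AB
  sorted[5] = 1002A0BC2AB1$1
  sorted[6] = 11002A0BC2AB1$
  sorted[7] = 2A0BC2AB1$1100
  sorted[8] = 2AB1$11002A0BC
  sorted[9] = A0BC2AB1$11002
  sorted[10] = AB1$11002A0BC2
  sorted[11] = B1$11002A0BC2A
  sorted[12] = BC2AB1$11002A0
  sorted[13] = C2AB1$11002A0B
sorted[3] = 0BC2AB1$11002A

Answer: 0BC2AB1$11002A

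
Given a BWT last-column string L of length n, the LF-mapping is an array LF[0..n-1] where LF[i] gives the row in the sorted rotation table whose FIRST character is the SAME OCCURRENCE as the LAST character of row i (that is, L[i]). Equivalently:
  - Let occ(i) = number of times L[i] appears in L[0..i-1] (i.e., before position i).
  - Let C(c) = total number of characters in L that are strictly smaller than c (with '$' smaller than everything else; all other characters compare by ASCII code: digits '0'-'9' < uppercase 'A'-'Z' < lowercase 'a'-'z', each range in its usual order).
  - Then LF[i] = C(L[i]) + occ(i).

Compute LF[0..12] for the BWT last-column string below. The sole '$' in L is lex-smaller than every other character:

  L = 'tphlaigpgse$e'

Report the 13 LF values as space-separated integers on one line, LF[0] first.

Answer: 12 9 6 8 1 7 4 10 5 11 2 0 3

Derivation:
Char counts: '$':1, 'a':1, 'e':2, 'g':2, 'h':1, 'i':1, 'l':1, 'p':2, 's':1, 't':1
C (first-col start): C('$')=0, C('a')=1, C('e')=2, C('g')=4, C('h')=6, C('i')=7, C('l')=8, C('p')=9, C('s')=11, C('t')=12
L[0]='t': occ=0, LF[0]=C('t')+0=12+0=12
L[1]='p': occ=0, LF[1]=C('p')+0=9+0=9
L[2]='h': occ=0, LF[2]=C('h')+0=6+0=6
L[3]='l': occ=0, LF[3]=C('l')+0=8+0=8
L[4]='a': occ=0, LF[4]=C('a')+0=1+0=1
L[5]='i': occ=0, LF[5]=C('i')+0=7+0=7
L[6]='g': occ=0, LF[6]=C('g')+0=4+0=4
L[7]='p': occ=1, LF[7]=C('p')+1=9+1=10
L[8]='g': occ=1, LF[8]=C('g')+1=4+1=5
L[9]='s': occ=0, LF[9]=C('s')+0=11+0=11
L[10]='e': occ=0, LF[10]=C('e')+0=2+0=2
L[11]='$': occ=0, LF[11]=C('$')+0=0+0=0
L[12]='e': occ=1, LF[12]=C('e')+1=2+1=3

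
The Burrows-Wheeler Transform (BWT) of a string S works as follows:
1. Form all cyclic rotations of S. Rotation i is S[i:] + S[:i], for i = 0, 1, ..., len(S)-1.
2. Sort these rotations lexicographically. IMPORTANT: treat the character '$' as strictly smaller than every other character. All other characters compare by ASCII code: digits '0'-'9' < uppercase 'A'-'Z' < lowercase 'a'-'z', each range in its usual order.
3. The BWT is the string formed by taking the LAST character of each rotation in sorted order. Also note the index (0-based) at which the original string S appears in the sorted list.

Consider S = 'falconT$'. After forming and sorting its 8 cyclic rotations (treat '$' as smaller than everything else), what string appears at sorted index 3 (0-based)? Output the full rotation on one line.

All 8 rotations (rotation i = S[i:]+S[:i]):
  rot[0] = falconT$
  rot[1] = alconT$f
  rot[2] = lconT$fa
  rot[3] = conT$fal
  rot[4] = onT$falc
  rot[5] = nT$falco
  rot[6] = T$falcon
  rot[7] = $falconT
Sorted (with $ < everything):
  sorted[0] = $falconT
  sorted[1] = T$falcon
  sorted[2] = alconT$f
  sorted[3] = conT$fal
  sorted[4] = falconT$
  sorted[5] = lconT$fa
  sorted[6] = nT$falco
  sorted[7] = onT$falc
sorted[3] = conT$fal

Answer: conT$fal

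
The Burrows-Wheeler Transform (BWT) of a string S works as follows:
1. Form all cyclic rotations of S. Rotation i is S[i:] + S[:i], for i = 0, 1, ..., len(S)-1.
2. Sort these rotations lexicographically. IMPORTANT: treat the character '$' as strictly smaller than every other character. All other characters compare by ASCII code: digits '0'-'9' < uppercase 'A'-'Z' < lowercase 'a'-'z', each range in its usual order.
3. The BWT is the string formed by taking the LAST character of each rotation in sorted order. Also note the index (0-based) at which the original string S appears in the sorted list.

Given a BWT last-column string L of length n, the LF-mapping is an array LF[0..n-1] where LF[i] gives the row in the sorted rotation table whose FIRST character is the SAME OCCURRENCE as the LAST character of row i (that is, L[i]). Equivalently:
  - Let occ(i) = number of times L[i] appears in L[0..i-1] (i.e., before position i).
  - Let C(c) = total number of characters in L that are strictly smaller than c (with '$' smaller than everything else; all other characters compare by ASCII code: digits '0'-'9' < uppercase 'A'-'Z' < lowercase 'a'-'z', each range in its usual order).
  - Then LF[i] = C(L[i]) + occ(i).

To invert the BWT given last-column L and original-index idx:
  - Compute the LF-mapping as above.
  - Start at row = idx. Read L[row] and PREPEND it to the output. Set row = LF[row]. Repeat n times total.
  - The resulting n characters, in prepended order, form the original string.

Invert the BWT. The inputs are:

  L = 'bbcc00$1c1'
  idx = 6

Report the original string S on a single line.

LF mapping: 5 6 7 8 1 2 0 3 9 4
Walk LF starting at row 6, prepending L[row]:
  step 1: row=6, L[6]='$', prepend. Next row=LF[6]=0
  step 2: row=0, L[0]='b', prepend. Next row=LF[0]=5
  step 3: row=5, L[5]='0', prepend. Next row=LF[5]=2
  step 4: row=2, L[2]='c', prepend. Next row=LF[2]=7
  step 5: row=7, L[7]='1', prepend. Next row=LF[7]=3
  step 6: row=3, L[3]='c', prepend. Next row=LF[3]=8
  step 7: row=8, L[8]='c', prepend. Next row=LF[8]=9
  step 8: row=9, L[9]='1', prepend. Next row=LF[9]=4
  step 9: row=4, L[4]='0', prepend. Next row=LF[4]=1
  step 10: row=1, L[1]='b', prepend. Next row=LF[1]=6
Reversed output: b01cc1c0b$

Answer: b01cc1c0b$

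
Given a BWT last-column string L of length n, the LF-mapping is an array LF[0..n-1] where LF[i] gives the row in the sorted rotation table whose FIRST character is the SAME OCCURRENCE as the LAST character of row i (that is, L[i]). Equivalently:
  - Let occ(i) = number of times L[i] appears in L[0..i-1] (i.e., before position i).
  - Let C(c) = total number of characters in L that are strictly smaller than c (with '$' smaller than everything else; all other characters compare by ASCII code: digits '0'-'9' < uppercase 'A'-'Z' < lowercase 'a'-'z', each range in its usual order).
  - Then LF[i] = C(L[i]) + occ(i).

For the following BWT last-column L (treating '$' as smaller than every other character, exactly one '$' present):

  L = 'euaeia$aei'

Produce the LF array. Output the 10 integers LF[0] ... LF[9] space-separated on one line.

Answer: 4 9 1 5 7 2 0 3 6 8

Derivation:
Char counts: '$':1, 'a':3, 'e':3, 'i':2, 'u':1
C (first-col start): C('$')=0, C('a')=1, C('e')=4, C('i')=7, C('u')=9
L[0]='e': occ=0, LF[0]=C('e')+0=4+0=4
L[1]='u': occ=0, LF[1]=C('u')+0=9+0=9
L[2]='a': occ=0, LF[2]=C('a')+0=1+0=1
L[3]='e': occ=1, LF[3]=C('e')+1=4+1=5
L[4]='i': occ=0, LF[4]=C('i')+0=7+0=7
L[5]='a': occ=1, LF[5]=C('a')+1=1+1=2
L[6]='$': occ=0, LF[6]=C('$')+0=0+0=0
L[7]='a': occ=2, LF[7]=C('a')+2=1+2=3
L[8]='e': occ=2, LF[8]=C('e')+2=4+2=6
L[9]='i': occ=1, LF[9]=C('i')+1=7+1=8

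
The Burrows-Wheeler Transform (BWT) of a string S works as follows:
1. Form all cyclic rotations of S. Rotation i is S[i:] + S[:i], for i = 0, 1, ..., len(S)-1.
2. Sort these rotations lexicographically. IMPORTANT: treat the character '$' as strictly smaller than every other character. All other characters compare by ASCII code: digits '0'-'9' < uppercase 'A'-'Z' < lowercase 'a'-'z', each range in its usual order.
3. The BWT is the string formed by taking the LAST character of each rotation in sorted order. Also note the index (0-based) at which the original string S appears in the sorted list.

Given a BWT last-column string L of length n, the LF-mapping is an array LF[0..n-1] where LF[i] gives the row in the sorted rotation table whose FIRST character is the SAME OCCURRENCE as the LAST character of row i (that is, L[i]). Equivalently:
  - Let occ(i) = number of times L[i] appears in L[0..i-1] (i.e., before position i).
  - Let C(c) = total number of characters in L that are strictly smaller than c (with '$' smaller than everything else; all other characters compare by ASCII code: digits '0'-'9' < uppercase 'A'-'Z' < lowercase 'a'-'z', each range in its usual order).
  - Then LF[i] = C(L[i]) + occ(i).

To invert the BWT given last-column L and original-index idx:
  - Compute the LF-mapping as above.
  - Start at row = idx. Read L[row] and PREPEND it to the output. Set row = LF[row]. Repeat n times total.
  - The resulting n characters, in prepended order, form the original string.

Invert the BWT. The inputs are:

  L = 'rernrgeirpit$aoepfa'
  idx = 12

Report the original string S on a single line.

LF mapping: 14 3 15 10 16 7 4 8 17 12 9 18 0 1 11 5 13 6 2
Walk LF starting at row 12, prepending L[row]:
  step 1: row=12, L[12]='$', prepend. Next row=LF[12]=0
  step 2: row=0, L[0]='r', prepend. Next row=LF[0]=14
  step 3: row=14, L[14]='o', prepend. Next row=LF[14]=11
  step 4: row=11, L[11]='t', prepend. Next row=LF[11]=18
  step 5: row=18, L[18]='a', prepend. Next row=LF[18]=2
  step 6: row=2, L[2]='r', prepend. Next row=LF[2]=15
  step 7: row=15, L[15]='e', prepend. Next row=LF[15]=5
  step 8: row=5, L[5]='g', prepend. Next row=LF[5]=7
  step 9: row=7, L[7]='i', prepend. Next row=LF[7]=8
  step 10: row=8, L[8]='r', prepend. Next row=LF[8]=17
  step 11: row=17, L[17]='f', prepend. Next row=LF[17]=6
  step 12: row=6, L[6]='e', prepend. Next row=LF[6]=4
  step 13: row=4, L[4]='r', prepend. Next row=LF[4]=16
  step 14: row=16, L[16]='p', prepend. Next row=LF[16]=13
  step 15: row=13, L[13]='a', prepend. Next row=LF[13]=1
  step 16: row=1, L[1]='e', prepend. Next row=LF[1]=3
  step 17: row=3, L[3]='n', prepend. Next row=LF[3]=10
  step 18: row=10, L[10]='i', prepend. Next row=LF[10]=9
  step 19: row=9, L[9]='p', prepend. Next row=LF[9]=12
Reversed output: pineaprefrigerator$

Answer: pineaprefrigerator$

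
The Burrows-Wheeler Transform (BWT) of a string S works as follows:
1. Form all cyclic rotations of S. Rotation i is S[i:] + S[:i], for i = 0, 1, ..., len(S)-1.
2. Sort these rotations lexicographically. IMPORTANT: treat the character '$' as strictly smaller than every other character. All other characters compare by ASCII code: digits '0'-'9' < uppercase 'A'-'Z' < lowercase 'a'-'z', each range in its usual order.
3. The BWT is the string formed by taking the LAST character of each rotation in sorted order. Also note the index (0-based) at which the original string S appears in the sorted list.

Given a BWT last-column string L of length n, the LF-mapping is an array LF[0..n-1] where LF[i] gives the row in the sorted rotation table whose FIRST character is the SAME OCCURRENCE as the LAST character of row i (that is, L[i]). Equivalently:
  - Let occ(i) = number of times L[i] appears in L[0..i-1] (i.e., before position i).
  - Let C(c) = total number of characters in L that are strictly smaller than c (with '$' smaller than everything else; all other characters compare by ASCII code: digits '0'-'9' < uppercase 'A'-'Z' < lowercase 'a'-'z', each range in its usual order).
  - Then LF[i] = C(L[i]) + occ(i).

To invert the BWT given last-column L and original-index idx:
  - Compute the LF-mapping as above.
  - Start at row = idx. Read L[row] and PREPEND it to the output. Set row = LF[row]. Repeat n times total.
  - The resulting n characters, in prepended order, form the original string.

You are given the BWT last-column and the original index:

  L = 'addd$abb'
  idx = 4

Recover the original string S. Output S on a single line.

LF mapping: 1 5 6 7 0 2 3 4
Walk LF starting at row 4, prepending L[row]:
  step 1: row=4, L[4]='$', prepend. Next row=LF[4]=0
  step 2: row=0, L[0]='a', prepend. Next row=LF[0]=1
  step 3: row=1, L[1]='d', prepend. Next row=LF[1]=5
  step 4: row=5, L[5]='a', prepend. Next row=LF[5]=2
  step 5: row=2, L[2]='d', prepend. Next row=LF[2]=6
  step 6: row=6, L[6]='b', prepend. Next row=LF[6]=3
  step 7: row=3, L[3]='d', prepend. Next row=LF[3]=7
  step 8: row=7, L[7]='b', prepend. Next row=LF[7]=4
Reversed output: bdbdada$

Answer: bdbdada$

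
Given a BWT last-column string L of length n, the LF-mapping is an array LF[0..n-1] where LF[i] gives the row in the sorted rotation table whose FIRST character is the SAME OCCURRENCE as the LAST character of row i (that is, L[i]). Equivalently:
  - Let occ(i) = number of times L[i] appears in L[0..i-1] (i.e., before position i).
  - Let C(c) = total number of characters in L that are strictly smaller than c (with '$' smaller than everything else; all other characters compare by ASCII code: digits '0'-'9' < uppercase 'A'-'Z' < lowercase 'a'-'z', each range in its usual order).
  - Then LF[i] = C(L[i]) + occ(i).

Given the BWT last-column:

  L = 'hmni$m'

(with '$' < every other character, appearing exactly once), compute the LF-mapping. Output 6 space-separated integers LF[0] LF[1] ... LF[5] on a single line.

Answer: 1 3 5 2 0 4

Derivation:
Char counts: '$':1, 'h':1, 'i':1, 'm':2, 'n':1
C (first-col start): C('$')=0, C('h')=1, C('i')=2, C('m')=3, C('n')=5
L[0]='h': occ=0, LF[0]=C('h')+0=1+0=1
L[1]='m': occ=0, LF[1]=C('m')+0=3+0=3
L[2]='n': occ=0, LF[2]=C('n')+0=5+0=5
L[3]='i': occ=0, LF[3]=C('i')+0=2+0=2
L[4]='$': occ=0, LF[4]=C('$')+0=0+0=0
L[5]='m': occ=1, LF[5]=C('m')+1=3+1=4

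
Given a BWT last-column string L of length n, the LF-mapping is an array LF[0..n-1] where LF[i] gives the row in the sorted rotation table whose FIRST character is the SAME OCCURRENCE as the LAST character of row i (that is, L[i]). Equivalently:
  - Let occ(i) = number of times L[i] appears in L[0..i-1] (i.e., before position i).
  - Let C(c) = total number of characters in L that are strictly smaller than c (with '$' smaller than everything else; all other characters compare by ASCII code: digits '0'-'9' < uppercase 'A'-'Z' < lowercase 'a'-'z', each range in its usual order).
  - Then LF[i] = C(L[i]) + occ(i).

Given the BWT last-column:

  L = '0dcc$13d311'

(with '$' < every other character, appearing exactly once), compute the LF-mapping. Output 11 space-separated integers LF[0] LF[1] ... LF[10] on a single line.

Answer: 1 9 7 8 0 2 5 10 6 3 4

Derivation:
Char counts: '$':1, '0':1, '1':3, '3':2, 'c':2, 'd':2
C (first-col start): C('$')=0, C('0')=1, C('1')=2, C('3')=5, C('c')=7, C('d')=9
L[0]='0': occ=0, LF[0]=C('0')+0=1+0=1
L[1]='d': occ=0, LF[1]=C('d')+0=9+0=9
L[2]='c': occ=0, LF[2]=C('c')+0=7+0=7
L[3]='c': occ=1, LF[3]=C('c')+1=7+1=8
L[4]='$': occ=0, LF[4]=C('$')+0=0+0=0
L[5]='1': occ=0, LF[5]=C('1')+0=2+0=2
L[6]='3': occ=0, LF[6]=C('3')+0=5+0=5
L[7]='d': occ=1, LF[7]=C('d')+1=9+1=10
L[8]='3': occ=1, LF[8]=C('3')+1=5+1=6
L[9]='1': occ=1, LF[9]=C('1')+1=2+1=3
L[10]='1': occ=2, LF[10]=C('1')+2=2+2=4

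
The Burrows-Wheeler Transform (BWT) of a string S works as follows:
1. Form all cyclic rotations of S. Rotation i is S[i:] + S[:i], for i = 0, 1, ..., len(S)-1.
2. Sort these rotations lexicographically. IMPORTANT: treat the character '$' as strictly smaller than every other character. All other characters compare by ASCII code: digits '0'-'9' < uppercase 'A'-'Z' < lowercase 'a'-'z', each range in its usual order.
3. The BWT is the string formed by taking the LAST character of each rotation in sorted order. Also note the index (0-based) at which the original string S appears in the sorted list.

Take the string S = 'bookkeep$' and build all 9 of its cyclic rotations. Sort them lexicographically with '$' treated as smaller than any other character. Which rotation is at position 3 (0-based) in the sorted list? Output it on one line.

Answer: ep$bookke

Derivation:
All 9 rotations (rotation i = S[i:]+S[:i]):
  rot[0] = bookkeep$
  rot[1] = ookkeep$b
  rot[2] = okkeep$bo
  rot[3] = kkeep$boo
  rot[4] = keep$book
  rot[5] = eep$bookk
  rot[6] = ep$bookke
  rot[7] = p$bookkee
  rot[8] = $bookkeep
Sorted (with $ < everything):
  sorted[0] = $bookkeep
  sorted[1] = bookkeep$
  sorted[2] = eep$bookk
  sorted[3] = ep$bookke
  sorted[4] = keep$book
  sorted[5] = kkeep$boo
  sorted[6] = okkeep$bo
  sorted[7] = ookkeep$b
  sorted[8] = p$bookkee
sorted[3] = ep$bookke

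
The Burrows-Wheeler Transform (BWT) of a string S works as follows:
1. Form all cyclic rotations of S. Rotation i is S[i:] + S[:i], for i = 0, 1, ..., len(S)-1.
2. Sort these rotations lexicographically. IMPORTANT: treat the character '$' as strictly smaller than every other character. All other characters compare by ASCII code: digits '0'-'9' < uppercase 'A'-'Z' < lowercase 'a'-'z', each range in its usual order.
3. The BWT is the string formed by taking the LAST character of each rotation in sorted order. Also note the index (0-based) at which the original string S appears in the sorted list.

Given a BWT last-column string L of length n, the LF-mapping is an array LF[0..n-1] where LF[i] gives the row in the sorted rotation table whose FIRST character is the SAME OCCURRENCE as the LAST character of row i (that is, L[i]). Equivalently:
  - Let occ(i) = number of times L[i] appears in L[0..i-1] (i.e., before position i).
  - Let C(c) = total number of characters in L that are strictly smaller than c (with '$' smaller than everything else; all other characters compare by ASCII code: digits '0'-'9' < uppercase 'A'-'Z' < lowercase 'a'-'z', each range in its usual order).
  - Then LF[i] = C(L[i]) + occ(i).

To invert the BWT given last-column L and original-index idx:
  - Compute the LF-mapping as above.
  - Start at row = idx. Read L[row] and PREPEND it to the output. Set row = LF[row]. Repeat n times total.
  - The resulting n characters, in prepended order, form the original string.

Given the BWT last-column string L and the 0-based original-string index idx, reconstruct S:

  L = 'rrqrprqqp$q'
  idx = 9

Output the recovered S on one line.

Answer: rqprpqqrqr$

Derivation:
LF mapping: 7 8 3 9 1 10 4 5 2 0 6
Walk LF starting at row 9, prepending L[row]:
  step 1: row=9, L[9]='$', prepend. Next row=LF[9]=0
  step 2: row=0, L[0]='r', prepend. Next row=LF[0]=7
  step 3: row=7, L[7]='q', prepend. Next row=LF[7]=5
  step 4: row=5, L[5]='r', prepend. Next row=LF[5]=10
  step 5: row=10, L[10]='q', prepend. Next row=LF[10]=6
  step 6: row=6, L[6]='q', prepend. Next row=LF[6]=4
  step 7: row=4, L[4]='p', prepend. Next row=LF[4]=1
  step 8: row=1, L[1]='r', prepend. Next row=LF[1]=8
  step 9: row=8, L[8]='p', prepend. Next row=LF[8]=2
  step 10: row=2, L[2]='q', prepend. Next row=LF[2]=3
  step 11: row=3, L[3]='r', prepend. Next row=LF[3]=9
Reversed output: rqprpqqrqr$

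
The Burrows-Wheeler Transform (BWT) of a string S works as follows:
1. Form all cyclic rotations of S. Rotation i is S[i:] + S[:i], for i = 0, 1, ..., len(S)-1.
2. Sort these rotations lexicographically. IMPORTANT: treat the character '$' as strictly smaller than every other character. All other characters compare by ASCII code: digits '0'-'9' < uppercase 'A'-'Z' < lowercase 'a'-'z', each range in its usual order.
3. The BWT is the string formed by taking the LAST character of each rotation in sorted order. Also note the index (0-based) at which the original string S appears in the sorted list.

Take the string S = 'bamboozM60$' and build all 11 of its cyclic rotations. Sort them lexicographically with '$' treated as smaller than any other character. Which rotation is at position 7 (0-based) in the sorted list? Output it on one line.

Answer: mboozM60$ba

Derivation:
All 11 rotations (rotation i = S[i:]+S[:i]):
  rot[0] = bamboozM60$
  rot[1] = amboozM60$b
  rot[2] = mboozM60$ba
  rot[3] = boozM60$bam
  rot[4] = oozM60$bamb
  rot[5] = ozM60$bambo
  rot[6] = zM60$bamboo
  rot[7] = M60$bambooz
  rot[8] = 60$bamboozM
  rot[9] = 0$bamboozM6
  rot[10] = $bamboozM60
Sorted (with $ < everything):
  sorted[0] = $bamboozM60
  sorted[1] = 0$bamboozM6
  sorted[2] = 60$bamboozM
  sorted[3] = M60$bambooz
  sorted[4] = amboozM60$b
  sorted[5] = bamboozM60$
  sorted[6] = boozM60$bam
  sorted[7] = mboozM60$ba
  sorted[8] = oozM60$bamb
  sorted[9] = ozM60$bambo
  sorted[10] = zM60$bamboo
sorted[7] = mboozM60$ba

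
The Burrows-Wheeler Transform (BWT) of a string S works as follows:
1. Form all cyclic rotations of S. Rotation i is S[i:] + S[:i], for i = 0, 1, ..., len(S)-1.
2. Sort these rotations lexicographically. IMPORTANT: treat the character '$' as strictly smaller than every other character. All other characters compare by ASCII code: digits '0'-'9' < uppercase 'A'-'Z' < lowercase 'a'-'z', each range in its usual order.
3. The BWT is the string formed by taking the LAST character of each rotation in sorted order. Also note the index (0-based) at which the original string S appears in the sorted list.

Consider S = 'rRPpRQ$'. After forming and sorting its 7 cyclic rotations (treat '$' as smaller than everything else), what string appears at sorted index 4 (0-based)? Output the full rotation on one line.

Answer: RQ$rRPp

Derivation:
All 7 rotations (rotation i = S[i:]+S[:i]):
  rot[0] = rRPpRQ$
  rot[1] = RPpRQ$r
  rot[2] = PpRQ$rR
  rot[3] = pRQ$rRP
  rot[4] = RQ$rRPp
  rot[5] = Q$rRPpR
  rot[6] = $rRPpRQ
Sorted (with $ < everything):
  sorted[0] = $rRPpRQ
  sorted[1] = PpRQ$rR
  sorted[2] = Q$rRPpR
  sorted[3] = RPpRQ$r
  sorted[4] = RQ$rRPp
  sorted[5] = pRQ$rRP
  sorted[6] = rRPpRQ$
sorted[4] = RQ$rRPp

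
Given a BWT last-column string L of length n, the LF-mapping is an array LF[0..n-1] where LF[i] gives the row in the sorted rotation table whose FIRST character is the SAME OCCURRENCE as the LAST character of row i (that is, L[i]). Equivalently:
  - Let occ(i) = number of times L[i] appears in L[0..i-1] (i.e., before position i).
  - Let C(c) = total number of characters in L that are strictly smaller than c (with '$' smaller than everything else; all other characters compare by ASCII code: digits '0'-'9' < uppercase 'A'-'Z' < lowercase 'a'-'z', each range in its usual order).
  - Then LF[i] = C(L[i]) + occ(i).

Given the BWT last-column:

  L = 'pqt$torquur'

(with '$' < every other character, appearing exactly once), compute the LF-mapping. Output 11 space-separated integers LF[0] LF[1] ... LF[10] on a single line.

Answer: 2 3 7 0 8 1 5 4 9 10 6

Derivation:
Char counts: '$':1, 'o':1, 'p':1, 'q':2, 'r':2, 't':2, 'u':2
C (first-col start): C('$')=0, C('o')=1, C('p')=2, C('q')=3, C('r')=5, C('t')=7, C('u')=9
L[0]='p': occ=0, LF[0]=C('p')+0=2+0=2
L[1]='q': occ=0, LF[1]=C('q')+0=3+0=3
L[2]='t': occ=0, LF[2]=C('t')+0=7+0=7
L[3]='$': occ=0, LF[3]=C('$')+0=0+0=0
L[4]='t': occ=1, LF[4]=C('t')+1=7+1=8
L[5]='o': occ=0, LF[5]=C('o')+0=1+0=1
L[6]='r': occ=0, LF[6]=C('r')+0=5+0=5
L[7]='q': occ=1, LF[7]=C('q')+1=3+1=4
L[8]='u': occ=0, LF[8]=C('u')+0=9+0=9
L[9]='u': occ=1, LF[9]=C('u')+1=9+1=10
L[10]='r': occ=1, LF[10]=C('r')+1=5+1=6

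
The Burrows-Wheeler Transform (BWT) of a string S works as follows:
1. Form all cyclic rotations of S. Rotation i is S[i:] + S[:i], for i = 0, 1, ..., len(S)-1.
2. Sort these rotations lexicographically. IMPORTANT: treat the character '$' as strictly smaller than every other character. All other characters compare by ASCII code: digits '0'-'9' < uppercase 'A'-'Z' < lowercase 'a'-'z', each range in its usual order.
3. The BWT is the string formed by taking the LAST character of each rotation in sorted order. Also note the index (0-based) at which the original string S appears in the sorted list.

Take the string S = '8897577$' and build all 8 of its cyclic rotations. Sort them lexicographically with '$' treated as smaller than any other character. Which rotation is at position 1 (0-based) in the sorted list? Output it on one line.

Answer: 577$8897

Derivation:
All 8 rotations (rotation i = S[i:]+S[:i]):
  rot[0] = 8897577$
  rot[1] = 897577$8
  rot[2] = 97577$88
  rot[3] = 7577$889
  rot[4] = 577$8897
  rot[5] = 77$88975
  rot[6] = 7$889757
  rot[7] = $8897577
Sorted (with $ < everything):
  sorted[0] = $8897577
  sorted[1] = 577$8897
  sorted[2] = 7$889757
  sorted[3] = 7577$889
  sorted[4] = 77$88975
  sorted[5] = 8897577$
  sorted[6] = 897577$8
  sorted[7] = 97577$88
sorted[1] = 577$8897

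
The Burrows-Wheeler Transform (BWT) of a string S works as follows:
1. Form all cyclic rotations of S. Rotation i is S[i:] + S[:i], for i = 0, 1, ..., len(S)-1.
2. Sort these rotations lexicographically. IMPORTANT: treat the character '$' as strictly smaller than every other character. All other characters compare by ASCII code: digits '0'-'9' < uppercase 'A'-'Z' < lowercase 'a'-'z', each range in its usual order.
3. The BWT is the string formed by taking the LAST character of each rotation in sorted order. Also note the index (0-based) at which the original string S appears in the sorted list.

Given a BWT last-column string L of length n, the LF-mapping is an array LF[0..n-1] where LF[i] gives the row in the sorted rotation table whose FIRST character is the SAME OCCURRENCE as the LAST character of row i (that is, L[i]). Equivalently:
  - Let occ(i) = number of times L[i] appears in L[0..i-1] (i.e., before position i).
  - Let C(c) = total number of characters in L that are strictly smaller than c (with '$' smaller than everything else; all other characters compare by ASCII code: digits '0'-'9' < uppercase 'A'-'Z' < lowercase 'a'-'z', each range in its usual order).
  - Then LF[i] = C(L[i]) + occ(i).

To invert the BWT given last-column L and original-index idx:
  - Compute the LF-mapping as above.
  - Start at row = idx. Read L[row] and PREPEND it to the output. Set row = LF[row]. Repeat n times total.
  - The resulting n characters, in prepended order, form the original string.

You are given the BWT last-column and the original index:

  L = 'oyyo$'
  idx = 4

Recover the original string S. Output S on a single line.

Answer: yoyo$

Derivation:
LF mapping: 1 3 4 2 0
Walk LF starting at row 4, prepending L[row]:
  step 1: row=4, L[4]='$', prepend. Next row=LF[4]=0
  step 2: row=0, L[0]='o', prepend. Next row=LF[0]=1
  step 3: row=1, L[1]='y', prepend. Next row=LF[1]=3
  step 4: row=3, L[3]='o', prepend. Next row=LF[3]=2
  step 5: row=2, L[2]='y', prepend. Next row=LF[2]=4
Reversed output: yoyo$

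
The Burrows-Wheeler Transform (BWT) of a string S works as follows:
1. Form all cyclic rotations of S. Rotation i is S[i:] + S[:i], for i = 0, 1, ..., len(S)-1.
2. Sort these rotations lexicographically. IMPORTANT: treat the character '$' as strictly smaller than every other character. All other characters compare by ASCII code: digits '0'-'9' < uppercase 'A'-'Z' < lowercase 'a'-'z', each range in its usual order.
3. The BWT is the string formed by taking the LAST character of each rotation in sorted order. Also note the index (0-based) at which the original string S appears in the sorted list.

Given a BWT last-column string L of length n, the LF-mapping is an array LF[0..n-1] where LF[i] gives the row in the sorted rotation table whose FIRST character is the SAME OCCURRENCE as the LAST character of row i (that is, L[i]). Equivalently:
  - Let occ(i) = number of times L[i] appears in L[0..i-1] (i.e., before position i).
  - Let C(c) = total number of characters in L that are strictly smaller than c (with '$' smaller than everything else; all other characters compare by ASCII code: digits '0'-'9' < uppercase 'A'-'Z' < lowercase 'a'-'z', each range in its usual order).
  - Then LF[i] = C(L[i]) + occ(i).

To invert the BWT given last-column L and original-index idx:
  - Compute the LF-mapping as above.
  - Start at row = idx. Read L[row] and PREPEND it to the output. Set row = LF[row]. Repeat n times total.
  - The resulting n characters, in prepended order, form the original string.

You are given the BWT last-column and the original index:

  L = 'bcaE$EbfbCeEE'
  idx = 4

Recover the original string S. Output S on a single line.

Answer: EecCbbaEEEfb$

Derivation:
LF mapping: 7 10 6 2 0 3 8 12 9 1 11 4 5
Walk LF starting at row 4, prepending L[row]:
  step 1: row=4, L[4]='$', prepend. Next row=LF[4]=0
  step 2: row=0, L[0]='b', prepend. Next row=LF[0]=7
  step 3: row=7, L[7]='f', prepend. Next row=LF[7]=12
  step 4: row=12, L[12]='E', prepend. Next row=LF[12]=5
  step 5: row=5, L[5]='E', prepend. Next row=LF[5]=3
  step 6: row=3, L[3]='E', prepend. Next row=LF[3]=2
  step 7: row=2, L[2]='a', prepend. Next row=LF[2]=6
  step 8: row=6, L[6]='b', prepend. Next row=LF[6]=8
  step 9: row=8, L[8]='b', prepend. Next row=LF[8]=9
  step 10: row=9, L[9]='C', prepend. Next row=LF[9]=1
  step 11: row=1, L[1]='c', prepend. Next row=LF[1]=10
  step 12: row=10, L[10]='e', prepend. Next row=LF[10]=11
  step 13: row=11, L[11]='E', prepend. Next row=LF[11]=4
Reversed output: EecCbbaEEEfb$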